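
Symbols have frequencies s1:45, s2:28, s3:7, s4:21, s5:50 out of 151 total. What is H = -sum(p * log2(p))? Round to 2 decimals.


Computing entropy H = -sum(p_i * log2(p_i)):
  s1: p = 45/151 = 0.2980, -p*log2(p) = 0.5205
  s2: p = 28/151 = 0.1854, -p*log2(p) = 0.4508
  s3: p = 7/151 = 0.0464, -p*log2(p) = 0.2054
  s4: p = 21/151 = 0.1391, -p*log2(p) = 0.3958
  s5: p = 50/151 = 0.3311, -p*log2(p) = 0.5280
H = sum of terms = 2.1005
Rounded to 2 decimals: 2.10

2.10


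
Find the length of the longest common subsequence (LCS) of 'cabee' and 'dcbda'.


DP table for LCS of 'cabee' and 'dcbda':
       d  c  b  d  a
    0  0  0  0  0  0
  c 0  0  1  1  1  1
  a 0  0  1  1  1  2
  b 0  0  1  2  2  2
  e 0  0  1  2  2  2
  e 0  0  1  2  2  2
LCS: 'ca'
LCS length = 2

2


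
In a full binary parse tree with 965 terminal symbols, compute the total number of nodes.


Leaf nodes (terminals): 965
Internal nodes = n - 1 = 965 - 1 = 964
Total = leaves + internal = 965 + 964 = 1929

1929


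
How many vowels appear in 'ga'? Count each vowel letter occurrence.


Scanning each character of 'ga':
  Position 1: 'g' -> consonant (running count: 0)
  Position 2: 'a' -> vowel (running count: 1)
Total vowels: 1

1


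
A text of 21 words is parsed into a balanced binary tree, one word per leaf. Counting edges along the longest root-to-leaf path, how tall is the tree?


In a balanced binary tree with n leaves the deepest leaf is ceil(log2(n)) edges below the root.
log2(21) = 4.3923
ceil(4.3923) = 5
height (edges) = 5

5


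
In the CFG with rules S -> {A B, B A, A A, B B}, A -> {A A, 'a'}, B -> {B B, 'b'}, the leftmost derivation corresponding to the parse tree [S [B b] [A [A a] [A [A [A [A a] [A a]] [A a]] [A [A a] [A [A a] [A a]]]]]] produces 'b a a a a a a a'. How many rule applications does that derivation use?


Every bracketed nonterminal node [X ...] in the tree is produced by exactly one rule application.
Reading the tree off as a leftmost derivation:
  Step 1: S  =>  B A   (applied S -> B A)
  Step 2: B A  =>  b A   (applied B -> b)
  Step 3: b A  =>  b A A   (applied A -> A A)
  Step 4: b A A  =>  b a A   (applied A -> a)
  Step 5: b a A  =>  b a A A   (applied A -> A A)
  Step 6: b a A A  =>  b a A A A   (applied A -> A A)
  Step 7: b a A A A  =>  b a A A A A   (applied A -> A A)
  Step 8: b a A A A A  =>  b a a A A A   (applied A -> a)
  Step 9: b a a A A A  =>  b a a a A A   (applied A -> a)
  Step 10: b a a a A A  =>  b a a a a A   (applied A -> a)
  Step 11: b a a a a A  =>  b a a a a A A   (applied A -> A A)
  Step 12: b a a a a A A  =>  b a a a a a A   (applied A -> a)
  Step 13: b a a a a a A  =>  b a a a a a A A   (applied A -> A A)
  Step 14: b a a a a a A A  =>  b a a a a a a A   (applied A -> a)
  Step 15: b a a a a a a A  =>  b a a a a a a a   (applied A -> a)
Final yield: b a a a a a a a
Total rewrite steps: 15

15


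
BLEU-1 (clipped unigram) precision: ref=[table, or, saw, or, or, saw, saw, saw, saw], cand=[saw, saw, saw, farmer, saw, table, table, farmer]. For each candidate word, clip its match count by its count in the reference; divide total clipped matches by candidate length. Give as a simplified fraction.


Reference word counts: {'or': 3, 'saw': 5, 'table': 1}
Checking each candidate word (with clipping):
  'saw' -> in reference (ref count 5, used 1/5) -> match (matches: 1)
  'saw' -> in reference (ref count 5, used 2/5) -> match (matches: 2)
  'saw' -> in reference (ref count 5, used 3/5) -> match (matches: 3)
  'farmer' -> not in reference -> no match (matches: 3)
  'saw' -> in reference (ref count 5, used 4/5) -> match (matches: 4)
  'table' -> in reference (ref count 1, used 1/1) -> match (matches: 5)
  'table' -> ref count 1 already used up (1/1) -> clipped, no match (matches: 5)
  'farmer' -> not in reference -> no match (matches: 5)
Clipped matches: 5, Candidate length: 8
Precision = 5/8

5/8


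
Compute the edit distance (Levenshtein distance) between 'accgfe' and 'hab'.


Building DP table for s1='accgfe' (len 6) and s2='hab' (len 3):
       h  a  b
    0  1  2  3
  a 1  1  1  2
  c 2  2  2  2
  c 3  3  3  3
  g 4  4  4  4
  f 5  5  5  5
  e 6  6  6  6
Edit distance = dp[6][3] = 6

6


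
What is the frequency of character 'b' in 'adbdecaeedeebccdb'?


Scanning 'adbdecaeedeebccdb' for 'b':
  Position 2: 'b' -> MATCH (count: 1)
  Position 12: 'b' -> MATCH (count: 2)
  Position 16: 'b' -> MATCH (count: 3)
Total occurrences of 'b': 3

3


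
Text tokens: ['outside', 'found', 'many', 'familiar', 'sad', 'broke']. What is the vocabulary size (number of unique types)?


Listing all tokens and tracking unique types:
  Token 1: 'outside' -> NEW (unique so far: 1)
  Token 2: 'found' -> NEW (unique so far: 2)
  Token 3: 'many' -> NEW (unique so far: 3)
  Token 4: 'familiar' -> NEW (unique so far: 4)
  Token 5: 'sad' -> NEW (unique so far: 5)
  Token 6: 'broke' -> NEW (unique so far: 6)
Unique types: ('broke', 'familiar', 'found', 'many', 'outside', 'sad')
Vocabulary size: 6

6


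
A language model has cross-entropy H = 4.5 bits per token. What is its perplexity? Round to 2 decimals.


Perplexity formula: PP = 2^H
H = 4.5
PP = 2^4.5
Decompose: 2^4.5 = 2^4 * 2^0.5 = 2^4 * sqrt(2)
2^4 = 16, sqrt(2) ~ 1.4142136
PP ~ 16 * 1.4142136 = 22.6274176
Rounded to 2 decimals: 22.63

22.63


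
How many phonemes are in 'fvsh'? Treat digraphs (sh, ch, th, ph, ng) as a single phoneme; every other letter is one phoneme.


Parsing 'fvsh' greedily, digraphs first:
  'f' -> consonant phoneme (phonemes so far: 1)
  'v' -> consonant phoneme (phonemes so far: 2)
  'sh' -> digraph (1 consonant phoneme) (phonemes so far: 3)
Total phonemes: 3

3


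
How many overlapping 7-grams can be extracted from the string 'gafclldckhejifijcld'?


String 'gafclldckhejifijcld' has length L = 19.
Number of overlapping n-grams = L - n + 1
Substituting: 19 - 7 + 1 = 13

13


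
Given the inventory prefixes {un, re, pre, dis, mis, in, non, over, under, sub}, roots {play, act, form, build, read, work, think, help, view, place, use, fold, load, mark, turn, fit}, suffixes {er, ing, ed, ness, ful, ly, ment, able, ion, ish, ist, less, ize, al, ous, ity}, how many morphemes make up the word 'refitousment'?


Segmenting 'refitousment' against the inventory:
  're' -> prefix (morpheme 1)
  'fit' -> root (morpheme 2)
  'ous' -> suffix (morpheme 3)
  'ment' -> suffix (morpheme 4)
Total morphemes: 4

4


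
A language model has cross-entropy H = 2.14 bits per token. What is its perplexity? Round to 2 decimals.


Perplexity formula: PP = 2^H
H = 2.14
PP = 2^2.14
Decompose: 2^2.14 = 2^2 * 2^0.14
2^2 = 4, 2^0.14 ~ 1.1019051
PP ~ 4 * 1.1019051 = 4.4076204
Rounded to 2 decimals: 4.41

4.41


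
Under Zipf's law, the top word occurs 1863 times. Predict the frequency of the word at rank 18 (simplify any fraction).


Zipf's law: freq(rank) = f1 / rank
f1 = 1863, rank = 18
freq = 1863 / 18
GCD(1863, 18) = 9
Simplified: 207/2

207/2


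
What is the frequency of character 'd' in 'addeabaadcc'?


Scanning 'addeabaadcc' for 'd':
  Position 1: 'd' -> MATCH (count: 1)
  Position 2: 'd' -> MATCH (count: 2)
  Position 8: 'd' -> MATCH (count: 3)
Total occurrences of 'd': 3

3


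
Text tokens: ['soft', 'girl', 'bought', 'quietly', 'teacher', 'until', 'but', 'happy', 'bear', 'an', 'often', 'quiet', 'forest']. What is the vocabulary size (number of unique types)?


Listing all tokens and tracking unique types:
  Token 1: 'soft' -> NEW (unique so far: 1)
  Token 2: 'girl' -> NEW (unique so far: 2)
  Token 3: 'bought' -> NEW (unique so far: 3)
  Token 4: 'quietly' -> NEW (unique so far: 4)
  Token 5: 'teacher' -> NEW (unique so far: 5)
  Token 6: 'until' -> NEW (unique so far: 6)
  Token 7: 'but' -> NEW (unique so far: 7)
  Token 8: 'happy' -> NEW (unique so far: 8)
  Token 9: 'bear' -> NEW (unique so far: 9)
  Token 10: 'an' -> NEW (unique so far: 10)
  Token 11: 'often' -> NEW (unique so far: 11)
  Token 12: 'quiet' -> NEW (unique so far: 12)
  Token 13: 'forest' -> NEW (unique so far: 13)
Unique types: ('an', 'bear', 'bought', 'but', 'forest', 'girl', 'happy', 'often', 'quiet', 'quietly', 'soft', 'teacher', 'until')
Vocabulary size: 13

13


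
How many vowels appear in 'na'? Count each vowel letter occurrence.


Scanning each character of 'na':
  Position 1: 'n' -> consonant (running count: 0)
  Position 2: 'a' -> vowel (running count: 1)
Total vowels: 1

1


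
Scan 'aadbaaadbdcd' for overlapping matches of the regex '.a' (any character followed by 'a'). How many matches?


Pattern: .a means any character followed by 'a'.
Scanning 'aadbaaadbdcd' position-by-position:
  Pos 0: window 'aa' -> MATCH
  Pos 1: window 'ad' -> no
  Pos 2: window 'db' -> no
  Pos 3: window 'ba' -> MATCH
  Pos 4: window 'aa' -> MATCH
  Pos 5: window 'aa' -> MATCH
  Pos 6: window 'ad' -> no
  Pos 7: window 'db' -> no
  Pos 8: window 'bd' -> no
  Pos 9: window 'dc' -> no
  Pos 10: window 'cd' -> no
  Pos 11: window 'd' -> no
Total matches: 4

4


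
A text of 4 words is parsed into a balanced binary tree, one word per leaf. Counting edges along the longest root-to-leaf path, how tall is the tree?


In a balanced binary tree with n leaves the deepest leaf is ceil(log2(n)) edges below the root.
log2(4) = 2.0000
ceil(2.0000) = 2
height (edges) = 2

2


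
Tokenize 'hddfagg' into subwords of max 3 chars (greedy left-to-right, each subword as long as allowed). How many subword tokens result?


'hddfagg' has 7 characters.
Chunking with max size 3:
  Chunk 1: 'hdd' (positions 0-2)
  Chunk 2: 'fag' (positions 3-5)
  Chunk 3: 'g' (positions 6-6)
Total chunks: ceil(7 / 3) = 3

3


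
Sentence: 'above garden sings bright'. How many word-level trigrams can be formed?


Word trigrams from [4] words:
  Trigram 1: (above garden sings)
  Trigram 2: (garden sings bright)
Total word trigrams: 4 - 2 = 2

2


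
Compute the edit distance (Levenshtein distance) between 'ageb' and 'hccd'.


Building DP table for s1='ageb' (len 4) and s2='hccd' (len 4):
       h  c  c  d
    0  1  2  3  4
  a 1  1  2  3  4
  g 2  2  2  3  4
  e 3  3  3  3  4
  b 4  4  4  4  4
Edit distance = dp[4][4] = 4

4


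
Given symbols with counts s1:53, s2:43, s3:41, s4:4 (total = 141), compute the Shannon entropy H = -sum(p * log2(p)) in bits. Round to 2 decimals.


Computing entropy H = -sum(p_i * log2(p_i)):
  s1: p = 53/141 = 0.3759, -p*log2(p) = 0.5306
  s2: p = 43/141 = 0.3050, -p*log2(p) = 0.5225
  s3: p = 41/141 = 0.2908, -p*log2(p) = 0.5182
  s4: p = 4/141 = 0.0284, -p*log2(p) = 0.1458
H = sum of terms = 1.7171
Rounded to 2 decimals: 1.72

1.72


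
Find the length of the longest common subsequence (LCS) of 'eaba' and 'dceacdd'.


DP table for LCS of 'eaba' and 'dceacdd':
       d  c  e  a  c  d  d
    0  0  0  0  0  0  0  0
  e 0  0  0  1  1  1  1  1
  a 0  0  0  1  2  2  2  2
  b 0  0  0  1  2  2  2  2
  a 0  0  0  1  2  2  2  2
LCS: 'ea'
LCS length = 2

2


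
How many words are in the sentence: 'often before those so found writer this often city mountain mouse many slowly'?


Counting words by splitting on spaces:
  Word 1: 'often'
  Word 2: 'before'
  Word 3: 'those'
  Word 4: 'so'
  Word 5: 'found'
  Word 6: 'writer'
  Word 7: 'this'
  Word 8: 'often'
  Word 9: 'city'
  Word 10: 'mountain'
  Word 11: 'mouse'
  Word 12: 'many'
  Word 13: 'slowly'
Total words: 13

13


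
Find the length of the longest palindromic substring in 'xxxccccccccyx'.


Scanning 'xxxccccccccyx' for palindromic substrings.
Substring at positions 3-10: 'cccccccc'.
Check: reverse('cccccccc') = 'cccccccc' -> palindrome confirmed.
Neighbouring characters ('x' / 'y') break symmetry, so it cannot extend further.
No longer palindromic substring exists; longest length = 8

8


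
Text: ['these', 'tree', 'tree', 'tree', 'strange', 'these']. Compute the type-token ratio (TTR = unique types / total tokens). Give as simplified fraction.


Tokens: 6
Unique types: ('strange', 'these', 'tree') = 3
TTR = 3/6
Simplify: divide both by 3 -> 1/2
TTR = 1/2

1/2


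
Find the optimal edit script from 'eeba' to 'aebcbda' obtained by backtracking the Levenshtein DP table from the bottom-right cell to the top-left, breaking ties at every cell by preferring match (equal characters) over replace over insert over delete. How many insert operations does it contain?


Edit distance = 4. Backtracking from cell (4, 7) with preference match > replace > insert > delete,
then listing the resulting alignment 'eeba' -> 'aebcbda' left to right:
  Step 1: insert 'a' [insertion #1]
  Step 2: keep 'e'
  Step 3: insert 'b' [insertion #2]
  Step 4: replace e->c
  Step 5: keep 'b'
  Step 6: insert 'd' [insertion #3]
  Step 7: keep 'a'
Total insertions: 3

3


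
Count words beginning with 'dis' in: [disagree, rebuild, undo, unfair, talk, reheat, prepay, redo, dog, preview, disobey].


Checking each word for prefix 'dis':
  'disagree' -> YES, starts with 'dis' (count: 1)
  'rebuild' -> no (count: 1)
  'undo' -> no (count: 1)
  'unfair' -> no (count: 1)
  'talk' -> no (count: 1)
  'reheat' -> no (count: 1)
  'prepay' -> no (count: 1)
  'redo' -> no (count: 1)
  'dog' -> no (count: 1)
  'preview' -> no (count: 1)
  'disobey' -> YES, starts with 'dis' (count: 2)
Total with prefix 'dis': 2

2


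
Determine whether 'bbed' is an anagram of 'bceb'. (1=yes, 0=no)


Sort characters of 'bbed': 'bbde'
Sort characters of 'bceb': 'bbce'
Sorted forms differ -> they are NOT anagrams
Result: 0

0


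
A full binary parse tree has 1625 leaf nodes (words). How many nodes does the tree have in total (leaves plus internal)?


Leaf nodes (terminals): 1625
Internal nodes = n - 1 = 1625 - 1 = 1624
Total = leaves + internal = 1625 + 1624 = 3249

3249


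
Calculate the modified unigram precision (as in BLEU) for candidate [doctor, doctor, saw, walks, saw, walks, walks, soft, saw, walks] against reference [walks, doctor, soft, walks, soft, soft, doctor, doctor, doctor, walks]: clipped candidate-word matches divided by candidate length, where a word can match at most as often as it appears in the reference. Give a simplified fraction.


Reference word counts: {'doctor': 4, 'soft': 3, 'walks': 3}
Checking each candidate word (with clipping):
  'doctor' -> in reference (ref count 4, used 1/4) -> match (matches: 1)
  'doctor' -> in reference (ref count 4, used 2/4) -> match (matches: 2)
  'saw' -> not in reference -> no match (matches: 2)
  'walks' -> in reference (ref count 3, used 1/3) -> match (matches: 3)
  'saw' -> not in reference -> no match (matches: 3)
  'walks' -> in reference (ref count 3, used 2/3) -> match (matches: 4)
  'walks' -> in reference (ref count 3, used 3/3) -> match (matches: 5)
  'soft' -> in reference (ref count 3, used 1/3) -> match (matches: 6)
  'saw' -> not in reference -> no match (matches: 6)
  'walks' -> ref count 3 already used up (3/3) -> clipped, no match (matches: 6)
Clipped matches: 6, Candidate length: 10
Precision = 6/10 = 3/5

3/5


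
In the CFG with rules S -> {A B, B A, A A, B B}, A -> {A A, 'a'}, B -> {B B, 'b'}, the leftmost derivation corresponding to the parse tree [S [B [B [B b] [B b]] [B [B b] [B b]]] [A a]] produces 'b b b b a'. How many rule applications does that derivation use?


Every bracketed nonterminal node [X ...] in the tree is produced by exactly one rule application.
Reading the tree off as a leftmost derivation:
  Step 1: S  =>  B A   (applied S -> B A)
  Step 2: B A  =>  B B A   (applied B -> B B)
  Step 3: B B A  =>  B B B A   (applied B -> B B)
  Step 4: B B B A  =>  b B B A   (applied B -> b)
  Step 5: b B B A  =>  b b B A   (applied B -> b)
  Step 6: b b B A  =>  b b B B A   (applied B -> B B)
  Step 7: b b B B A  =>  b b b B A   (applied B -> b)
  Step 8: b b b B A  =>  b b b b A   (applied B -> b)
  Step 9: b b b b A  =>  b b b b a   (applied A -> a)
Final yield: b b b b a
Total rewrite steps: 9

9


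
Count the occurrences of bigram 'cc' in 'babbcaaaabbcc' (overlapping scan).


Scanning 'babbcaaaabbcc' for bigram 'cc':
  Position 0: 'ba' -> no
  Position 1: 'ab' -> no
  Position 2: 'bb' -> no
  Position 3: 'bc' -> no
  Position 4: 'ca' -> no
  Position 5: 'aa' -> no
  Position 6: 'aa' -> no
  Position 7: 'aa' -> no
  Position 8: 'ab' -> no
  Position 9: 'bb' -> no
  Position 10: 'bc' -> no
  Position 11: 'cc' -> MATCH
Total matches: 1

1


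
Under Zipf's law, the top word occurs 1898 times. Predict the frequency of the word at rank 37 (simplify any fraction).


Zipf's law: freq(rank) = f1 / rank
f1 = 1898, rank = 37
freq = 1898 / 37
GCD(1898, 37) = 1
Simplified: 1898/37

1898/37


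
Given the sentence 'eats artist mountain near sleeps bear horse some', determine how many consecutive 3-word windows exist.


Word trigrams from [8] words:
  Trigram 1: (eats artist mountain)
  Trigram 2: (artist mountain near)
  Trigram 3: (mountain near sleeps)
  Trigram 4: (near sleeps bear)
  Trigram 5: (sleeps bear horse)
  Trigram 6: (bear horse some)
Total word trigrams: 8 - 2 = 6

6


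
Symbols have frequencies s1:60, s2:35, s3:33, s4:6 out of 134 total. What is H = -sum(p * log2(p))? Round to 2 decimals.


Computing entropy H = -sum(p_i * log2(p_i)):
  s1: p = 60/134 = 0.4478, -p*log2(p) = 0.5190
  s2: p = 35/134 = 0.2612, -p*log2(p) = 0.5059
  s3: p = 33/134 = 0.2463, -p*log2(p) = 0.4979
  s4: p = 6/134 = 0.0448, -p*log2(p) = 0.2006
H = sum of terms = 1.7234
Rounded to 2 decimals: 1.72

1.72


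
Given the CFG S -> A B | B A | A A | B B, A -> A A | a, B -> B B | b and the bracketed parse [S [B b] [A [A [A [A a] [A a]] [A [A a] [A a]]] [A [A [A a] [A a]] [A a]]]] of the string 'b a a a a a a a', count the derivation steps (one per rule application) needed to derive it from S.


Every bracketed nonterminal node [X ...] in the tree is produced by exactly one rule application.
Reading the tree off as a leftmost derivation:
  Step 1: S  =>  B A   (applied S -> B A)
  Step 2: B A  =>  b A   (applied B -> b)
  Step 3: b A  =>  b A A   (applied A -> A A)
  Step 4: b A A  =>  b A A A   (applied A -> A A)
  Step 5: b A A A  =>  b A A A A   (applied A -> A A)
  Step 6: b A A A A  =>  b a A A A   (applied A -> a)
  Step 7: b a A A A  =>  b a a A A   (applied A -> a)
  Step 8: b a a A A  =>  b a a A A A   (applied A -> A A)
  Step 9: b a a A A A  =>  b a a a A A   (applied A -> a)
  Step 10: b a a a A A  =>  b a a a a A   (applied A -> a)
  Step 11: b a a a a A  =>  b a a a a A A   (applied A -> A A)
  Step 12: b a a a a A A  =>  b a a a a A A A   (applied A -> A A)
  Step 13: b a a a a A A A  =>  b a a a a a A A   (applied A -> a)
  Step 14: b a a a a a A A  =>  b a a a a a a A   (applied A -> a)
  Step 15: b a a a a a a A  =>  b a a a a a a a   (applied A -> a)
Final yield: b a a a a a a a
Total rewrite steps: 15

15


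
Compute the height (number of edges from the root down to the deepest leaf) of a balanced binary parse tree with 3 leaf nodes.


In a balanced binary tree with n leaves the deepest leaf is ceil(log2(n)) edges below the root.
log2(3) = 1.5850
ceil(1.5850) = 2
height (edges) = 2

2


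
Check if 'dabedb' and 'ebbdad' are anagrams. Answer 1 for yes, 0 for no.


Sort characters of 'dabedb': 'abbdde'
Sort characters of 'ebbdad': 'abbdde'
Sorted forms match -> they ARE anagrams
Result: 1

1


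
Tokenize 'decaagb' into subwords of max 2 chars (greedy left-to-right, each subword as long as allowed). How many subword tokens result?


'decaagb' has 7 characters.
Chunking with max size 2:
  Chunk 1: 'de' (positions 0-1)
  Chunk 2: 'ca' (positions 2-3)
  Chunk 3: 'ag' (positions 4-5)
  Chunk 4: 'b' (positions 6-6)
Total chunks: ceil(7 / 2) = 4

4


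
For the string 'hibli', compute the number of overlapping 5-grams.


String 'hibli' has length L = 5.
Number of overlapping n-grams = L - n + 1
Substituting: 5 - 5 + 1 = 1

1


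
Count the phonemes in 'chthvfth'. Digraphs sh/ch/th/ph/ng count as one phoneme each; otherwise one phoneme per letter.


Parsing 'chthvfth' greedily, digraphs first:
  'ch' -> digraph (1 consonant phoneme) (phonemes so far: 1)
  'th' -> digraph (1 consonant phoneme) (phonemes so far: 2)
  'v' -> consonant phoneme (phonemes so far: 3)
  'f' -> consonant phoneme (phonemes so far: 4)
  'th' -> digraph (1 consonant phoneme) (phonemes so far: 5)
Total phonemes: 5

5


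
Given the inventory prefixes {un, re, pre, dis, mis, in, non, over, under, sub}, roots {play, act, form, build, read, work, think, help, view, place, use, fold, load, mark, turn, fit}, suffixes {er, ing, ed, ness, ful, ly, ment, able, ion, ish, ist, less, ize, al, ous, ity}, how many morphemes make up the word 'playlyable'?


Segmenting 'playlyable' against the inventory:
  'play' -> root (morpheme 1)
  'ly' -> suffix (morpheme 2)
  'able' -> suffix (morpheme 3)
Total morphemes: 3

3


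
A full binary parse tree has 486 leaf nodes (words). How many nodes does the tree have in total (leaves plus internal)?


Leaf nodes (terminals): 486
Internal nodes = n - 1 = 486 - 1 = 485
Total = leaves + internal = 486 + 485 = 971

971


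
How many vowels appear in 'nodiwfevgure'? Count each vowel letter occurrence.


Scanning each character of 'nodiwfevgure':
  Position 1: 'n' -> consonant (running count: 0)
  Position 2: 'o' -> vowel (running count: 1)
  Position 3: 'd' -> consonant (running count: 1)
  Position 4: 'i' -> vowel (running count: 2)
  Position 5: 'w' -> consonant (running count: 2)
  Position 6: 'f' -> consonant (running count: 2)
  Position 7: 'e' -> vowel (running count: 3)
  Position 8: 'v' -> consonant (running count: 3)
  Position 9: 'g' -> consonant (running count: 3)
  Position 10: 'u' -> vowel (running count: 4)
  Position 11: 'r' -> consonant (running count: 4)
  Position 12: 'e' -> vowel (running count: 5)
Total vowels: 5

5


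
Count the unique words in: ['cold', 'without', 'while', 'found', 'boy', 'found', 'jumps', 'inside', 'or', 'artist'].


Listing all tokens and tracking unique types:
  Token 1: 'cold' -> NEW (unique so far: 1)
  Token 2: 'without' -> NEW (unique so far: 2)
  Token 3: 'while' -> NEW (unique so far: 3)
  Token 4: 'found' -> NEW (unique so far: 4)
  Token 5: 'boy' -> NEW (unique so far: 5)
  Token 6: 'found' -> duplicate (unique so far: 5)
  Token 7: 'jumps' -> NEW (unique so far: 6)
  Token 8: 'inside' -> NEW (unique so far: 7)
  Token 9: 'or' -> NEW (unique so far: 8)
  Token 10: 'artist' -> NEW (unique so far: 9)
Unique types: ('artist', 'boy', 'cold', 'found', 'inside', 'jumps', 'or', 'while', 'without')
Vocabulary size: 9

9


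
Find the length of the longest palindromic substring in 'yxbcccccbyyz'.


Scanning 'yxbcccccbyyz' for palindromic substrings.
Substring at positions 2-8: 'bcccccb'.
Check: reverse('bcccccb') = 'bcccccb' -> palindrome confirmed.
Neighbouring characters ('x' / 'y') break symmetry, so it cannot extend further.
No longer palindromic substring exists; longest length = 7

7


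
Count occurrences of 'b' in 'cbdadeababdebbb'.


Scanning 'cbdadeababdebbb' for 'b':
  Position 1: 'b' -> MATCH (count: 1)
  Position 7: 'b' -> MATCH (count: 2)
  Position 9: 'b' -> MATCH (count: 3)
  Position 12: 'b' -> MATCH (count: 4)
  Position 13: 'b' -> MATCH (count: 5)
  Position 14: 'b' -> MATCH (count: 6)
Total occurrences of 'b': 6

6


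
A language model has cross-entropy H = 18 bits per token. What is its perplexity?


Perplexity formula: PP = 2^H
H = 18
PP = 2^18
PP = 2^18 = 262144

262144


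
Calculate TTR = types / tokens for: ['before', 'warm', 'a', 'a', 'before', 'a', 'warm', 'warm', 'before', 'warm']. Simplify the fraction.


Tokens: 10
Unique types: ('a', 'before', 'warm') = 3
TTR = 3/10
Already in lowest terms.

3/10


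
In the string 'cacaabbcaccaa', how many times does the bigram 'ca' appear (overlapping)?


Scanning 'cacaabbcaccaa' for bigram 'ca':
  Position 0: 'ca' -> MATCH
  Position 1: 'ac' -> no
  Position 2: 'ca' -> MATCH
  Position 3: 'aa' -> no
  Position 4: 'ab' -> no
  Position 5: 'bb' -> no
  Position 6: 'bc' -> no
  Position 7: 'ca' -> MATCH
  Position 8: 'ac' -> no
  Position 9: 'cc' -> no
  Position 10: 'ca' -> MATCH
  Position 11: 'aa' -> no
Total matches: 4

4


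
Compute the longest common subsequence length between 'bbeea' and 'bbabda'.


DP table for LCS of 'bbeea' and 'bbabda':
       b  b  a  b  d  a
    0  0  0  0  0  0  0
  b 0  1  1  1  1  1  1
  b 0  1  2  2  2  2  2
  e 0  1  2  2  2  2  2
  e 0  1  2  2  2  2  2
  a 0  1  2  3  3  3  3
LCS: 'bba'
LCS length = 3

3


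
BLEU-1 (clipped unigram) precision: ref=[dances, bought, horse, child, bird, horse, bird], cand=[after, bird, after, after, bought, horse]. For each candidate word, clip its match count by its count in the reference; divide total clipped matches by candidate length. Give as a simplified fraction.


Reference word counts: {'bird': 2, 'bought': 1, 'child': 1, 'dances': 1, 'horse': 2}
Checking each candidate word (with clipping):
  'after' -> not in reference -> no match (matches: 0)
  'bird' -> in reference (ref count 2, used 1/2) -> match (matches: 1)
  'after' -> not in reference -> no match (matches: 1)
  'after' -> not in reference -> no match (matches: 1)
  'bought' -> in reference (ref count 1, used 1/1) -> match (matches: 2)
  'horse' -> in reference (ref count 2, used 1/2) -> match (matches: 3)
Clipped matches: 3, Candidate length: 6
Precision = 3/6 = 1/2

1/2


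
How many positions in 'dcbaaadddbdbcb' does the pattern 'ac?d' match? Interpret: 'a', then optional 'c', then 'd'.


Pattern: ac?d means 'a', then optional 'c', then 'd'.
Scanning 'dcbaaadddbdbcb' position-by-position:
  Pos 0: window 'dcb' -> no
  Pos 1: window 'cba' -> no
  Pos 2: window 'baa' -> no
  Pos 3: window 'aaa' -> no
  Pos 4: window 'aad' -> no
  Pos 5: window 'add' -> MATCH
  Pos 6: window 'ddd' -> no
  Pos 7: window 'ddb' -> no
  Pos 8: window 'dbd' -> no
  Pos 9: window 'bdb' -> no
  Pos 10: window 'dbc' -> no
  Pos 11: window 'bcb' -> no
  Pos 12: window 'cb' -> no
  Pos 13: window 'b' -> no
Total matches: 1

1


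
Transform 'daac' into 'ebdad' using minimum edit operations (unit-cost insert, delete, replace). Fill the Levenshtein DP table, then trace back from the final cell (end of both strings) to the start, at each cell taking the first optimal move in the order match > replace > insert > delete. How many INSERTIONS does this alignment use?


Edit distance = 4. Backtracking from cell (4, 5) with preference match > replace > insert > delete,
then listing the resulting alignment 'daac' -> 'ebdad' left to right:
  Step 1: insert 'e' [insertion #1]
  Step 2: replace d->b
  Step 3: replace a->d
  Step 4: keep 'a'
  Step 5: replace c->d
Total insertions: 1

1


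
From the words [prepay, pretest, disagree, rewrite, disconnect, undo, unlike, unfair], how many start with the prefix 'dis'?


Checking each word for prefix 'dis':
  'prepay' -> no (count: 0)
  'pretest' -> no (count: 0)
  'disagree' -> YES, starts with 'dis' (count: 1)
  'rewrite' -> no (count: 1)
  'disconnect' -> YES, starts with 'dis' (count: 2)
  'undo' -> no (count: 2)
  'unlike' -> no (count: 2)
  'unfair' -> no (count: 2)
Total with prefix 'dis': 2

2


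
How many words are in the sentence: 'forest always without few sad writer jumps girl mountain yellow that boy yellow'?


Counting words by splitting on spaces:
  Word 1: 'forest'
  Word 2: 'always'
  Word 3: 'without'
  Word 4: 'few'
  Word 5: 'sad'
  Word 6: 'writer'
  Word 7: 'jumps'
  Word 8: 'girl'
  Word 9: 'mountain'
  Word 10: 'yellow'
  Word 11: 'that'
  Word 12: 'boy'
  Word 13: 'yellow'
Total words: 13

13


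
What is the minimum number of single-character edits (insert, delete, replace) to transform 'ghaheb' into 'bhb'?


Building DP table for s1='ghaheb' (len 6) and s2='bhb' (len 3):
       b  h  b
    0  1  2  3
  g 1  1  2  3
  h 2  2  1  2
  a 3  3  2  2
  h 4  4  3  3
  e 5  5  4  4
  b 6  5  5  4
Edit distance = dp[6][3] = 4

4


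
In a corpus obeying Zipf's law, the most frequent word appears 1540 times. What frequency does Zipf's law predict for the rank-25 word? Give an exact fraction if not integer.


Zipf's law: freq(rank) = f1 / rank
f1 = 1540, rank = 25
freq = 1540 / 25
GCD(1540, 25) = 5
Simplified: 308/5

308/5


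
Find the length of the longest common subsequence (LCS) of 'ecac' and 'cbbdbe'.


DP table for LCS of 'ecac' and 'cbbdbe':
       c  b  b  d  b  e
    0  0  0  0  0  0  0
  e 0  0  0  0  0  0  1
  c 0  1  1  1  1  1  1
  a 0  1  1  1  1  1  1
  c 0  1  1  1  1  1  1
LCS: 'e'
LCS length = 1

1


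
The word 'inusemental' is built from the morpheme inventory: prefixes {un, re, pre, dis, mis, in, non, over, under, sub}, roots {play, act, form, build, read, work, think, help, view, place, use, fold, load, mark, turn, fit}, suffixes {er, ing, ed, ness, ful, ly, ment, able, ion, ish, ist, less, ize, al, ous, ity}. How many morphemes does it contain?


Segmenting 'inusemental' against the inventory:
  'in' -> prefix (morpheme 1)
  'use' -> root (morpheme 2)
  'ment' -> suffix (morpheme 3)
  'al' -> suffix (morpheme 4)
Total morphemes: 4

4


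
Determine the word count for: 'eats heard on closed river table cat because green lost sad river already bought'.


Counting words by splitting on spaces:
  Word 1: 'eats'
  Word 2: 'heard'
  Word 3: 'on'
  Word 4: 'closed'
  Word 5: 'river'
  Word 6: 'table'
  Word 7: 'cat'
  Word 8: 'because'
  Word 9: 'green'
  Word 10: 'lost'
  Word 11: 'sad'
  Word 12: 'river'
  Word 13: 'already'
  Word 14: 'bought'
Total words: 14

14


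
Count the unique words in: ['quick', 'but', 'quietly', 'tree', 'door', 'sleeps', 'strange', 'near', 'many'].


Listing all tokens and tracking unique types:
  Token 1: 'quick' -> NEW (unique so far: 1)
  Token 2: 'but' -> NEW (unique so far: 2)
  Token 3: 'quietly' -> NEW (unique so far: 3)
  Token 4: 'tree' -> NEW (unique so far: 4)
  Token 5: 'door' -> NEW (unique so far: 5)
  Token 6: 'sleeps' -> NEW (unique so far: 6)
  Token 7: 'strange' -> NEW (unique so far: 7)
  Token 8: 'near' -> NEW (unique so far: 8)
  Token 9: 'many' -> NEW (unique so far: 9)
Unique types: ('but', 'door', 'many', 'near', 'quick', 'quietly', 'sleeps', 'strange', 'tree')
Vocabulary size: 9

9


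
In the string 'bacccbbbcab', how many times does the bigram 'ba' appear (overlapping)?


Scanning 'bacccbbbcab' for bigram 'ba':
  Position 0: 'ba' -> MATCH
  Position 1: 'ac' -> no
  Position 2: 'cc' -> no
  Position 3: 'cc' -> no
  Position 4: 'cb' -> no
  Position 5: 'bb' -> no
  Position 6: 'bb' -> no
  Position 7: 'bc' -> no
  Position 8: 'ca' -> no
  Position 9: 'ab' -> no
Total matches: 1

1


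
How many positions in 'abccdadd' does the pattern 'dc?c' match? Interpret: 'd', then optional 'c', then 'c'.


Pattern: dc?c means 'd', then optional 'c', then 'c'.
Scanning 'abccdadd' position-by-position:
  Pos 0: window 'abc' -> no
  Pos 1: window 'bcc' -> no
  Pos 2: window 'ccd' -> no
  Pos 3: window 'cda' -> no
  Pos 4: window 'dad' -> no
  Pos 5: window 'add' -> no
  Pos 6: window 'dd' -> no
  Pos 7: window 'd' -> no
Total matches: 0

0


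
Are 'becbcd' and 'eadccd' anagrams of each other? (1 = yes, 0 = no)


Sort characters of 'becbcd': 'bbccde'
Sort characters of 'eadccd': 'accdde'
Sorted forms differ -> they are NOT anagrams
Result: 0

0


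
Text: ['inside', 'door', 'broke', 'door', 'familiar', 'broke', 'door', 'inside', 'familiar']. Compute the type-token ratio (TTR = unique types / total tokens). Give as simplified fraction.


Tokens: 9
Unique types: ('broke', 'door', 'familiar', 'inside') = 4
TTR = 4/9
Already in lowest terms.

4/9


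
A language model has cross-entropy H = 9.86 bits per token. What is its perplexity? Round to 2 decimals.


Perplexity formula: PP = 2^H
H = 9.86
PP = 2^9.86
Decompose: 2^9.86 = 2^9 * 2^0.86
2^9 = 512, 2^0.86 ~ 1.8150383
PP ~ 512 * 1.8150383 = 929.2996096
Rounded to 2 decimals: 929.30

929.30


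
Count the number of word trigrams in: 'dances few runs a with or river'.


Word trigrams from [7] words:
  Trigram 1: (dances few runs)
  Trigram 2: (few runs a)
  Trigram 3: (runs a with)
  Trigram 4: (a with or)
  Trigram 5: (with or river)
Total word trigrams: 7 - 2 = 5

5


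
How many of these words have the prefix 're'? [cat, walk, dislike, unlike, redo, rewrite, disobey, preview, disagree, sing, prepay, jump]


Checking each word for prefix 're':
  'cat' -> no (count: 0)
  'walk' -> no (count: 0)
  'dislike' -> no (count: 0)
  'unlike' -> no (count: 0)
  'redo' -> YES, starts with 're' (count: 1)
  'rewrite' -> YES, starts with 're' (count: 2)
  'disobey' -> no (count: 2)
  'preview' -> no (count: 2)
  'disagree' -> no (count: 2)
  'sing' -> no (count: 2)
  'prepay' -> no (count: 2)
  'jump' -> no (count: 2)
Total with prefix 're': 2

2


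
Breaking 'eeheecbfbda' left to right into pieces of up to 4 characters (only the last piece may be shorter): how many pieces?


'eeheecbfbda' has 11 characters.
Chunking with max size 4:
  Chunk 1: 'eehe' (positions 0-3)
  Chunk 2: 'ecbf' (positions 4-7)
  Chunk 3: 'bda' (positions 8-10)
Total chunks: ceil(11 / 4) = 3

3


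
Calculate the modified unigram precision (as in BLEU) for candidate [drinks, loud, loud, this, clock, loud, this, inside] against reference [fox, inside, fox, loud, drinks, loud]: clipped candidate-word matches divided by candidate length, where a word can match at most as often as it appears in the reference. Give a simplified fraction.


Reference word counts: {'drinks': 1, 'fox': 2, 'inside': 1, 'loud': 2}
Checking each candidate word (with clipping):
  'drinks' -> in reference (ref count 1, used 1/1) -> match (matches: 1)
  'loud' -> in reference (ref count 2, used 1/2) -> match (matches: 2)
  'loud' -> in reference (ref count 2, used 2/2) -> match (matches: 3)
  'this' -> not in reference -> no match (matches: 3)
  'clock' -> not in reference -> no match (matches: 3)
  'loud' -> ref count 2 already used up (2/2) -> clipped, no match (matches: 3)
  'this' -> not in reference -> no match (matches: 3)
  'inside' -> in reference (ref count 1, used 1/1) -> match (matches: 4)
Clipped matches: 4, Candidate length: 8
Precision = 4/8 = 1/2

1/2


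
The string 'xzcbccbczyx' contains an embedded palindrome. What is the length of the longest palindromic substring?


Scanning 'xzcbccbczyx' for palindromic substrings.
Substring at positions 1-8: 'zcbccbcz'.
Check: reverse('zcbccbcz') = 'zcbccbcz' -> palindrome confirmed.
Neighbouring characters ('x' / 'y') break symmetry, so it cannot extend further.
No longer palindromic substring exists; longest length = 8

8


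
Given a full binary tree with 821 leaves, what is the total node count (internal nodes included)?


Leaf nodes (terminals): 821
Internal nodes = n - 1 = 821 - 1 = 820
Total = leaves + internal = 821 + 820 = 1641

1641


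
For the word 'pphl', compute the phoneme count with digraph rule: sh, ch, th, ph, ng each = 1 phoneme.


Parsing 'pphl' greedily, digraphs first:
  'p' -> consonant phoneme (phonemes so far: 1)
  'ph' -> digraph (1 consonant phoneme) (phonemes so far: 2)
  'l' -> consonant phoneme (phonemes so far: 3)
Total phonemes: 3

3


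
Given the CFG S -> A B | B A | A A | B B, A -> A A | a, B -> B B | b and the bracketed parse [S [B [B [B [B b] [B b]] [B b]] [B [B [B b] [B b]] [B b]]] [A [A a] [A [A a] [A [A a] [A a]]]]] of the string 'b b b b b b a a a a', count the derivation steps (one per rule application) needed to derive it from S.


Every bracketed nonterminal node [X ...] in the tree is produced by exactly one rule application.
Reading the tree off as a leftmost derivation:
  Step 1: S  =>  B A   (applied S -> B A)
  Step 2: B A  =>  B B A   (applied B -> B B)
  Step 3: B B A  =>  B B B A   (applied B -> B B)
  Step 4: B B B A  =>  B B B B A   (applied B -> B B)
  Step 5: B B B B A  =>  b B B B A   (applied B -> b)
  Step 6: b B B B A  =>  b b B B A   (applied B -> b)
  Step 7: b b B B A  =>  b b b B A   (applied B -> b)
  Step 8: b b b B A  =>  b b b B B A   (applied B -> B B)
  Step 9: b b b B B A  =>  b b b B B B A   (applied B -> B B)
  Step 10: b b b B B B A  =>  b b b b B B A   (applied B -> b)
  Step 11: b b b b B B A  =>  b b b b b B A   (applied B -> b)
  Step 12: b b b b b B A  =>  b b b b b b A   (applied B -> b)
  Step 13: b b b b b b A  =>  b b b b b b A A   (applied A -> A A)
  Step 14: b b b b b b A A  =>  b b b b b b a A   (applied A -> a)
  Step 15: b b b b b b a A  =>  b b b b b b a A A   (applied A -> A A)
  Step 16: b b b b b b a A A  =>  b b b b b b a a A   (applied A -> a)
  Step 17: b b b b b b a a A  =>  b b b b b b a a A A   (applied A -> A A)
  Step 18: b b b b b b a a A A  =>  b b b b b b a a a A   (applied A -> a)
  Step 19: b b b b b b a a a A  =>  b b b b b b a a a a   (applied A -> a)
Final yield: b b b b b b a a a a
Total rewrite steps: 19

19


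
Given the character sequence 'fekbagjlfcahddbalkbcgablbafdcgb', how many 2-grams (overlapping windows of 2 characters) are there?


String 'fekbagjlfcahddbalkbcgablbafdcgb' has length L = 31.
Number of overlapping n-grams = L - n + 1
Substituting: 31 - 2 + 1 = 30

30


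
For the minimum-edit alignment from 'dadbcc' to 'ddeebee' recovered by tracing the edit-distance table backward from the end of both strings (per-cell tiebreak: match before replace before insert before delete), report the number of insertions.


Edit distance = 5. Backtracking from cell (6, 7) with preference match > replace > insert > delete,
then listing the resulting alignment 'dadbcc' -> 'ddeebee' left to right:
  Step 1: insert 'd' [insertion #1]
  Step 2: keep 'd'
  Step 3: replace a->e
  Step 4: replace d->e
  Step 5: keep 'b'
  Step 6: replace c->e
  Step 7: replace c->e
Total insertions: 1

1


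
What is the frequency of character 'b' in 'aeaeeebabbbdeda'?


Scanning 'aeaeeebabbbdeda' for 'b':
  Position 6: 'b' -> MATCH (count: 1)
  Position 8: 'b' -> MATCH (count: 2)
  Position 9: 'b' -> MATCH (count: 3)
  Position 10: 'b' -> MATCH (count: 4)
Total occurrences of 'b': 4

4


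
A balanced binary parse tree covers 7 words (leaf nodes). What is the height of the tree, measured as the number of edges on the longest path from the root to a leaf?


In a balanced binary tree with n leaves the deepest leaf is ceil(log2(n)) edges below the root.
log2(7) = 2.8074
ceil(2.8074) = 3
height (edges) = 3

3


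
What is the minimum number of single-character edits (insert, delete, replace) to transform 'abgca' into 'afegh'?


Building DP table for s1='abgca' (len 5) and s2='afegh' (len 5):
       a  f  e  g  h
    0  1  2  3  4  5
  a 1  0  1  2  3  4
  b 2  1  1  2  3  4
  g 3  2  2  2  2  3
  c 4  3  3  3  3  3
  a 5  4  4  4  4  4
Edit distance = dp[5][5] = 4

4


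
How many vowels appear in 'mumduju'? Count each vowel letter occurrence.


Scanning each character of 'mumduju':
  Position 1: 'm' -> consonant (running count: 0)
  Position 2: 'u' -> vowel (running count: 1)
  Position 3: 'm' -> consonant (running count: 1)
  Position 4: 'd' -> consonant (running count: 1)
  Position 5: 'u' -> vowel (running count: 2)
  Position 6: 'j' -> consonant (running count: 2)
  Position 7: 'u' -> vowel (running count: 3)
Total vowels: 3

3


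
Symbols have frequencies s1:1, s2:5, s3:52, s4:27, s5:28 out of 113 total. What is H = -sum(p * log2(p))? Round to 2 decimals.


Computing entropy H = -sum(p_i * log2(p_i)):
  s1: p = 1/113 = 0.0088, -p*log2(p) = 0.0604
  s2: p = 5/113 = 0.0442, -p*log2(p) = 0.1990
  s3: p = 52/113 = 0.4602, -p*log2(p) = 0.5153
  s4: p = 27/113 = 0.2389, -p*log2(p) = 0.4935
  s5: p = 28/113 = 0.2478, -p*log2(p) = 0.4988
H = sum of terms = 1.7670
Rounded to 2 decimals: 1.77

1.77


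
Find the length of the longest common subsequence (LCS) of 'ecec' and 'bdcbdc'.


DP table for LCS of 'ecec' and 'bdcbdc':
       b  d  c  b  d  c
    0  0  0  0  0  0  0
  e 0  0  0  0  0  0  0
  c 0  0  0  1  1  1  1
  e 0  0  0  1  1  1  1
  c 0  0  0  1  1  1  2
LCS: 'cc'
LCS length = 2

2


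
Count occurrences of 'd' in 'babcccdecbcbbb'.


Scanning 'babcccdecbcbbb' for 'd':
  Position 6: 'd' -> MATCH (count: 1)
Total occurrences of 'd': 1

1


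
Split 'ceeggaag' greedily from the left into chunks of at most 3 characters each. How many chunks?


'ceeggaag' has 8 characters.
Chunking with max size 3:
  Chunk 1: 'cee' (positions 0-2)
  Chunk 2: 'gga' (positions 3-5)
  Chunk 3: 'ag' (positions 6-7)
Total chunks: ceil(8 / 3) = 3

3
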